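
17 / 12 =1.42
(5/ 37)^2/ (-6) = -25/ 8214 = -0.00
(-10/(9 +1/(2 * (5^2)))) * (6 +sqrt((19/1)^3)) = -9500 * sqrt(19)/451- 3000/451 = -98.47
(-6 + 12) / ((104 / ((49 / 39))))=49 / 676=0.07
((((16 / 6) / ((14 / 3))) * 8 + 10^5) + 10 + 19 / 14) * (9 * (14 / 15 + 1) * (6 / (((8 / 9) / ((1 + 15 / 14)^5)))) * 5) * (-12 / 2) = -202391126685141669 / 15059072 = -13439813999.50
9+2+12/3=15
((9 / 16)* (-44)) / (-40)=99 / 160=0.62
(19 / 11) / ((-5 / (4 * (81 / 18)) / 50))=-3420 / 11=-310.91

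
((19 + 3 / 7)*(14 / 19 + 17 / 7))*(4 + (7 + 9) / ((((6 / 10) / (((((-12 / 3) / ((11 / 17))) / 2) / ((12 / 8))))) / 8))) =-2469107744 / 92169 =-26788.92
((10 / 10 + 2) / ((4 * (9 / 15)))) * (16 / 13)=20 / 13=1.54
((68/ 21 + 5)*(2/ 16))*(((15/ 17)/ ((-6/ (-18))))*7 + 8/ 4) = 60377/ 2856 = 21.14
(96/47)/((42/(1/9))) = 0.01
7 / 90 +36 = 3247 / 90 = 36.08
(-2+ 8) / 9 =0.67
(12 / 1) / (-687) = -4 / 229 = -0.02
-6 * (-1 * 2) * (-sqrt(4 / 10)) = -12 * sqrt(10) / 5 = -7.59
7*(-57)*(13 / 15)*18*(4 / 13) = -9576 / 5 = -1915.20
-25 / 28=-0.89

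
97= 97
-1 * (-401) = 401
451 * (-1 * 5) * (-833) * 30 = 56352450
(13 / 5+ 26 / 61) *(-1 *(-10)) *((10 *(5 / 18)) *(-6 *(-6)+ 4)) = 1846000 / 549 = 3362.48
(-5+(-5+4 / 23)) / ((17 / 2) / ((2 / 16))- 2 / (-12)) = -1356 / 9407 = -0.14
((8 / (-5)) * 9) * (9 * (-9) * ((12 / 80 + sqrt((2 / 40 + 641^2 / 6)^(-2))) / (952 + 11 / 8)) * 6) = 29749568544 / 27015445475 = 1.10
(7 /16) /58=7 /928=0.01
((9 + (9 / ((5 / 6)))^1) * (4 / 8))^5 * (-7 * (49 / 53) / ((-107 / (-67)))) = -218547023367519 / 567100000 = -385376.52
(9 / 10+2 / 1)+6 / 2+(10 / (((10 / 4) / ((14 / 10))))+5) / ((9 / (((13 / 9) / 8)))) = 3961 / 648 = 6.11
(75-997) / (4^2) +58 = 3 / 8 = 0.38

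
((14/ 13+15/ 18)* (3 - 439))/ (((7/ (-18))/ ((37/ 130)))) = 3605502/ 5915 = 609.55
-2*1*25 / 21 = -50 / 21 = -2.38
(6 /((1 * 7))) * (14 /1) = 12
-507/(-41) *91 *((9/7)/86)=16.82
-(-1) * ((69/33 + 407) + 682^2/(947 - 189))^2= 18178984197124/17380561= 1045937.71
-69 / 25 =-2.76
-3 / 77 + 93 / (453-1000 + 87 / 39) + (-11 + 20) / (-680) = -41329173 / 185406760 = -0.22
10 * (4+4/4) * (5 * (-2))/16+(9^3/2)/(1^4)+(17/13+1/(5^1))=87037/260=334.76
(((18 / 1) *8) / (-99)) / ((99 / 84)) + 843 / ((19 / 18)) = 5499650 / 6897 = 797.40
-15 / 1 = -15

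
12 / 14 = 6 / 7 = 0.86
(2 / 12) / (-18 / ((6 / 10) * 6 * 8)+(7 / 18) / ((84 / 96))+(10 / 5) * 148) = 12 / 21299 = 0.00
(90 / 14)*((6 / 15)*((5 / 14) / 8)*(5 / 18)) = 25 / 784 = 0.03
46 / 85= 0.54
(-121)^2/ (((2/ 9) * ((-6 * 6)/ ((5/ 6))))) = -73205/ 48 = -1525.10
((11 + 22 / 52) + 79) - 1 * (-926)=26427 / 26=1016.42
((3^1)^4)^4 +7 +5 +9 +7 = 43046749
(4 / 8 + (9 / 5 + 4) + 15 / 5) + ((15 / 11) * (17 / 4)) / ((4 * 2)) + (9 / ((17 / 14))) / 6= 336891 / 29920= 11.26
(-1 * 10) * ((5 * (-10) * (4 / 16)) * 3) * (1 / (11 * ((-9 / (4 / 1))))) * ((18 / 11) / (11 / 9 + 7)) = -3.02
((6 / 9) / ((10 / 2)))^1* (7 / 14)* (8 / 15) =8 / 225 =0.04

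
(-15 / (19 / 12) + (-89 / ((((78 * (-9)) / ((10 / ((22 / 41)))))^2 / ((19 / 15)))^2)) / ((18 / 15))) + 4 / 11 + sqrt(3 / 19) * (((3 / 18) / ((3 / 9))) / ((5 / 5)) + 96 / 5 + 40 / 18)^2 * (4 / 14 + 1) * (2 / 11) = -33234567049798406311 / 3648098449621825056 + 3892729 * sqrt(57) / 658350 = 35.53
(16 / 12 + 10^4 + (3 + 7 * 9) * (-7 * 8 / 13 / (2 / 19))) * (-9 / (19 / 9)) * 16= -122997312 / 247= -497964.83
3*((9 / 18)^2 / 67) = 0.01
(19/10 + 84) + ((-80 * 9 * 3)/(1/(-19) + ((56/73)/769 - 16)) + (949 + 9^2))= 71362916813/57069070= 1250.47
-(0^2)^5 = 0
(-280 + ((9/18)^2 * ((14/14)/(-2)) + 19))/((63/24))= -2089/21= -99.48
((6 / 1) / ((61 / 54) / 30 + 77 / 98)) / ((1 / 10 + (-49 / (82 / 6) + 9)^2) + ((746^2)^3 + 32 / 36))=1470538800 / 34781836279678702190556719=0.00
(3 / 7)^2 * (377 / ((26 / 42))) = 783 / 7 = 111.86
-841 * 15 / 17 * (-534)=6736410 / 17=396259.41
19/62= 0.31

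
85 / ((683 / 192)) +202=154286 / 683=225.89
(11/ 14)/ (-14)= -11/ 196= -0.06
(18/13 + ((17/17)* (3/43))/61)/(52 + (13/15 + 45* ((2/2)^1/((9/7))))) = 708795/44942482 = 0.02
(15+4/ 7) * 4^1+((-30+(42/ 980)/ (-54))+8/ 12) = 41519/ 1260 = 32.95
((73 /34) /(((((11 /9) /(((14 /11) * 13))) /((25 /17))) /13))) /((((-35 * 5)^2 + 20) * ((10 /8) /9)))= 1036308 /7937963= 0.13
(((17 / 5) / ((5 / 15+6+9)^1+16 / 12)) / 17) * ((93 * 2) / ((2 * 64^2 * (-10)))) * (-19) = 0.00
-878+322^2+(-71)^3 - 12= -255117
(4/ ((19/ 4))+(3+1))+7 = 225/ 19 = 11.84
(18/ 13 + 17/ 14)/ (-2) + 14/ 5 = 2731/ 1820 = 1.50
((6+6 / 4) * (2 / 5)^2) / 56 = 3 / 140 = 0.02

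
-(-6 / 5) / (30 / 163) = 163 / 25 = 6.52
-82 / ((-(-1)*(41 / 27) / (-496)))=26784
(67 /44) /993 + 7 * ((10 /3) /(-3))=-1019279 /131076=-7.78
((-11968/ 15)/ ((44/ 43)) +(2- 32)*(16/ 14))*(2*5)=-8140.19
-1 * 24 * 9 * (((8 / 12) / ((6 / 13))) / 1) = -312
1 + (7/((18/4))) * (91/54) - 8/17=13016/4131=3.15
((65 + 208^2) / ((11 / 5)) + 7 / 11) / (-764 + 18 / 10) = -1083260 / 41921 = -25.84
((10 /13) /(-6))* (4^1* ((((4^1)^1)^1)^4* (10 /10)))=-5120 /39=-131.28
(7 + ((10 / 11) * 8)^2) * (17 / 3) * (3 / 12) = 123199 / 1452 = 84.85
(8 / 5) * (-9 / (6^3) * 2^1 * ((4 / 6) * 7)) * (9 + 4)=-364 / 45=-8.09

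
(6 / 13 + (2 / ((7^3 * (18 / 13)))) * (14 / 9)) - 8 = -388624 / 51597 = -7.53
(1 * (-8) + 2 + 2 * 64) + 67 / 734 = 89615 / 734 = 122.09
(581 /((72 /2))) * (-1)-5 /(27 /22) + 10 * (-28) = -32423 /108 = -300.21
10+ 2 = 12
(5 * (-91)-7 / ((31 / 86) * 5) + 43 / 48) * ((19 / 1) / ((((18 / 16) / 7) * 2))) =-453188323 / 16740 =-27072.18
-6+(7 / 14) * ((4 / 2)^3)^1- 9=-11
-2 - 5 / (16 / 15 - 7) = -1.16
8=8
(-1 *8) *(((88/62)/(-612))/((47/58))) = 5104/222921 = 0.02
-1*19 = -19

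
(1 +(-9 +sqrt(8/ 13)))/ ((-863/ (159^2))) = 202248/ 863 - 50562*sqrt(26)/ 11219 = 211.37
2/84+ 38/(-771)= -275/10794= -0.03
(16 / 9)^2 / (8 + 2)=128 / 405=0.32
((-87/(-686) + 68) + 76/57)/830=142949/1708140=0.08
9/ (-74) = -9/ 74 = -0.12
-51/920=-0.06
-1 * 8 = -8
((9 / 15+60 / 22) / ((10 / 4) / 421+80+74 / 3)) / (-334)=-231129 / 2428541555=-0.00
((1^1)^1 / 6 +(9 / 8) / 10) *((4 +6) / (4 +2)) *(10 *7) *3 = 2345 / 24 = 97.71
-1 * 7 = -7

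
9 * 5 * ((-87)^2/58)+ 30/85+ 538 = 217969/34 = 6410.85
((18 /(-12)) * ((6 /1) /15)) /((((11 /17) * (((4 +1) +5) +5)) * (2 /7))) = -119 /550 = -0.22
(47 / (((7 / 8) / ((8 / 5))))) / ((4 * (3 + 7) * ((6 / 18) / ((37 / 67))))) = 41736 / 11725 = 3.56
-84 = -84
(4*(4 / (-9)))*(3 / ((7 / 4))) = -64 / 21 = -3.05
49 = 49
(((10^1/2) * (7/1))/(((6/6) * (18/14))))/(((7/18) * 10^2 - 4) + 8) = 245/386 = 0.63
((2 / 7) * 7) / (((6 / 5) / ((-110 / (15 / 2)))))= -220 / 9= -24.44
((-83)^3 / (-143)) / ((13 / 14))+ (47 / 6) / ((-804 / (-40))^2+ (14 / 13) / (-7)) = 12608272338152 / 2927997501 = 4306.11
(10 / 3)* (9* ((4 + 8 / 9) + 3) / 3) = 710 / 9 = 78.89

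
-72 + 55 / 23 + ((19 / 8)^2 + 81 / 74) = -3424341 / 54464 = -62.87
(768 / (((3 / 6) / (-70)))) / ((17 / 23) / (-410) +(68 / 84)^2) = -447135897600 / 2717773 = -164522.90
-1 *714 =-714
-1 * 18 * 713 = -12834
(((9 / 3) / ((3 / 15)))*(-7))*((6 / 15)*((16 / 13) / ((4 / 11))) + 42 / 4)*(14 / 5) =-226527 / 65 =-3485.03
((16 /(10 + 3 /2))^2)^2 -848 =-236256592 /279841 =-844.25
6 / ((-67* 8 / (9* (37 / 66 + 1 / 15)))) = -1863 / 29480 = -0.06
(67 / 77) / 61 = 67 / 4697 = 0.01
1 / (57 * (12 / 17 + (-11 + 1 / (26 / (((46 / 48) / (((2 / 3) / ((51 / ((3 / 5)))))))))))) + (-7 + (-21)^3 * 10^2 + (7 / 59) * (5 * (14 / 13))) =-1601925292402919 / 1729742235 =-926106.36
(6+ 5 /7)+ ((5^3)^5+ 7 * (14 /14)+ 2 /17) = 3631591798521 /119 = 30517578138.83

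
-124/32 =-3.88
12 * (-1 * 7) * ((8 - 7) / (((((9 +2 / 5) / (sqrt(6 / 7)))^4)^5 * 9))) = -7688671875000000000000 / 111645061901724298056602371105742792390407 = -0.00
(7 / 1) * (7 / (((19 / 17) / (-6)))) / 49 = -102 / 19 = -5.37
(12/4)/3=1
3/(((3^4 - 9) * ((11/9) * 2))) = 0.02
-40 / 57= -0.70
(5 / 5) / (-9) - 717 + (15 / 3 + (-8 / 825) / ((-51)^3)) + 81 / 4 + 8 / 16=-302642151043 / 437748300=-691.36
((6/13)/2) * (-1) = -3/13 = -0.23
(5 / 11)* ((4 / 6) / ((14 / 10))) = 50 / 231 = 0.22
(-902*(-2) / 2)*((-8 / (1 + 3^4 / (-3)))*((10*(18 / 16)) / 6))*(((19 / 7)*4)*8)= 4113120 / 91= 45199.12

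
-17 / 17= -1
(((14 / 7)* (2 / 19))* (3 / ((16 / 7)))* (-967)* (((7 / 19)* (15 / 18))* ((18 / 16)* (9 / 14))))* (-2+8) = -8224335 / 23104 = -355.97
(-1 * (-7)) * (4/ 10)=14/ 5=2.80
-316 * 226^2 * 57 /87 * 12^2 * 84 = -3709363037184 /29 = -127909070247.72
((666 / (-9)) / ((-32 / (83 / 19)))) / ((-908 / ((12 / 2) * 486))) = -2238759 / 69008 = -32.44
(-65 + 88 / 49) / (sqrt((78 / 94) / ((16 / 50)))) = -6194 * sqrt(3666) / 9555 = -39.25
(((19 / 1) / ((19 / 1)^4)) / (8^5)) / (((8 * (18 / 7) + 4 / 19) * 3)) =7 / 98088124416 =0.00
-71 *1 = -71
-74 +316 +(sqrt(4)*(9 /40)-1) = 4829 /20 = 241.45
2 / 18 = 1 / 9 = 0.11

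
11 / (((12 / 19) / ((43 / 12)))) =8987 / 144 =62.41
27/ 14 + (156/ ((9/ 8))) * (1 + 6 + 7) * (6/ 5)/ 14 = 11783/ 70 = 168.33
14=14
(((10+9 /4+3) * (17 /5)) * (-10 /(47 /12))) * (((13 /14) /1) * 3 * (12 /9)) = -161772 /329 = -491.71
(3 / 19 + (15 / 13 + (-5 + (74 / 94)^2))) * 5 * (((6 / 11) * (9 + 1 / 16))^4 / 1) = -18733930877503125 / 2045047383808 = -9160.63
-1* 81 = -81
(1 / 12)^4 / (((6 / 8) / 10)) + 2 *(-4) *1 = -62203 / 7776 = -8.00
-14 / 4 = -7 / 2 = -3.50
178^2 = 31684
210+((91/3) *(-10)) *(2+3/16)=-10885/24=-453.54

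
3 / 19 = 0.16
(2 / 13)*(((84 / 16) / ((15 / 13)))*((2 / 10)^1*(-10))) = -7 / 5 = -1.40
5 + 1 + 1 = 7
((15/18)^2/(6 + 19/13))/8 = 325/27936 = 0.01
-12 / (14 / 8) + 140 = 133.14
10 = 10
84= 84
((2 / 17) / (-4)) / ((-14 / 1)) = 1 / 476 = 0.00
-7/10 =-0.70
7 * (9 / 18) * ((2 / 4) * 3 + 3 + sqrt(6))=24.32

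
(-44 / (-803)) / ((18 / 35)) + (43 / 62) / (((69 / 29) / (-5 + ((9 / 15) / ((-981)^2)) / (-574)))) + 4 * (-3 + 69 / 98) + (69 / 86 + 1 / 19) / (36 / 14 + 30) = -656598622772167252717 / 62483592342413644920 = -10.51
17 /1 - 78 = -61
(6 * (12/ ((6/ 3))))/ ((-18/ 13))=-26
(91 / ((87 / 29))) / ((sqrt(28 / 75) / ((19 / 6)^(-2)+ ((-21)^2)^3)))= 670834010535*sqrt(21) / 722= 4257822205.02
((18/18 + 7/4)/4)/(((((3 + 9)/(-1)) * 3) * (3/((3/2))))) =-11/1152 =-0.01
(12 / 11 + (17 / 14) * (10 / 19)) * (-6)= -15186 / 1463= -10.38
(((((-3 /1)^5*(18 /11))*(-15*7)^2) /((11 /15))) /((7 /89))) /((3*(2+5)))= -437946750 /121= -3619394.63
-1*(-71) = 71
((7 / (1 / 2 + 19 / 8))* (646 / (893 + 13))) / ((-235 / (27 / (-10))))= 81396 / 4080775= 0.02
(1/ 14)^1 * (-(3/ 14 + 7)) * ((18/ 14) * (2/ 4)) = -909/ 2744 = -0.33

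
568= 568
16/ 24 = 2/ 3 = 0.67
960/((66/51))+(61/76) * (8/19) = 2947102/3971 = 742.16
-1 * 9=-9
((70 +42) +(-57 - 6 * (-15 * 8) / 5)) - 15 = 184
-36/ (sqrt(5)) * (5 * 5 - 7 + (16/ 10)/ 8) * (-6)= 19656 * sqrt(5)/ 25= 1758.09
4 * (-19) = -76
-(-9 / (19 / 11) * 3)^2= -88209 / 361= -244.35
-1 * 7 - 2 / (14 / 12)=-61 / 7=-8.71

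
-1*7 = -7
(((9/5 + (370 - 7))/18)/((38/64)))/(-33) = -512/495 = -1.03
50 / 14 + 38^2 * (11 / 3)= 111263 / 21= 5298.24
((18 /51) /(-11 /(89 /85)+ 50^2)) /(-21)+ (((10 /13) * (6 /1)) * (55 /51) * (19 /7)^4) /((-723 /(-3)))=31761838319318 /28333657089465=1.12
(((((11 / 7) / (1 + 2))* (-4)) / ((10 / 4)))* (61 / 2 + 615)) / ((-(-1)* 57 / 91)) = -738452 / 855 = -863.69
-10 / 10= -1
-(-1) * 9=9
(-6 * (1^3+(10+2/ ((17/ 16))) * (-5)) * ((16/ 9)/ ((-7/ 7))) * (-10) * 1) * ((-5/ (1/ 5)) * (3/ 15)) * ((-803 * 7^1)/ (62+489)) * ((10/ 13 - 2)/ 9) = -43460.54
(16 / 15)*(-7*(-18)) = 672 / 5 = 134.40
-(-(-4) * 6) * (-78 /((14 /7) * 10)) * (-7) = -3276 /5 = -655.20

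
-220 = -220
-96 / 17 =-5.65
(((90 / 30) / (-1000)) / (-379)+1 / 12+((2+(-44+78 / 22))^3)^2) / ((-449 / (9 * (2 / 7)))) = -19539971397654766625397 / 1055139074258500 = -18518858.67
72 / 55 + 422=423.31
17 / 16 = 1.06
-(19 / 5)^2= -361 / 25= -14.44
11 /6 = 1.83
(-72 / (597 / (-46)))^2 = 1218816 / 39601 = 30.78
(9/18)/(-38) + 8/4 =151/76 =1.99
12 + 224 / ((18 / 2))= 332 / 9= 36.89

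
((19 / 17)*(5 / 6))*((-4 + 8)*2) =380 / 51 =7.45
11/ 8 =1.38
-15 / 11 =-1.36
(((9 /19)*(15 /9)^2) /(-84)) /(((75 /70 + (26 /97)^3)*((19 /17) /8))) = -1551544100 /15092860197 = -0.10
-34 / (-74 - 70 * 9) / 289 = 1 / 5984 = 0.00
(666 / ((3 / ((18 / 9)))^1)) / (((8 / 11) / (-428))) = -261294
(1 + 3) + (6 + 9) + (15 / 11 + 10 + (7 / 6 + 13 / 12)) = 1435 / 44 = 32.61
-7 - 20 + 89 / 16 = -21.44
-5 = -5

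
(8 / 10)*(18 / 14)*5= 36 / 7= 5.14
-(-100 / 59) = 100 / 59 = 1.69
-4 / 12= -1 / 3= -0.33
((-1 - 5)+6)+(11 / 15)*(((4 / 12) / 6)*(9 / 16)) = 11 / 480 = 0.02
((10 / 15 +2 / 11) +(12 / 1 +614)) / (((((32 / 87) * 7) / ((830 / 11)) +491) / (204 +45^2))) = 554922946290 / 195016657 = 2845.52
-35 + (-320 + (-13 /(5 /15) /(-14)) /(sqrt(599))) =-355 + 39 * sqrt(599) /8386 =-354.89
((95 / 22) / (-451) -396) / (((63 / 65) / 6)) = -255398455 / 104181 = -2451.49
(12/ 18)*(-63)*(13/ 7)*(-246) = 19188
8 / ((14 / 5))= 20 / 7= 2.86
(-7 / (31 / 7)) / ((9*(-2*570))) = 49 / 318060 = 0.00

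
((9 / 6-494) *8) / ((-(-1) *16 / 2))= -492.50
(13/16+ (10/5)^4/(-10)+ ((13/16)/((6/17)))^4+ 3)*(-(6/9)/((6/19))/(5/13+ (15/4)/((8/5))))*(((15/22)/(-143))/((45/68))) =4155978349951/24604806758400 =0.17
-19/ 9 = -2.11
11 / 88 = 1 / 8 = 0.12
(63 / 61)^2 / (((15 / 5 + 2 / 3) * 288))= 1323 / 1309792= 0.00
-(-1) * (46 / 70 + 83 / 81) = 4768 / 2835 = 1.68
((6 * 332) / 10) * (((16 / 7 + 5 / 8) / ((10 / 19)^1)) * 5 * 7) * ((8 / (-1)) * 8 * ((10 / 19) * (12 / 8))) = -1948176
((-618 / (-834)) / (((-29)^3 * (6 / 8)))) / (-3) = 412 / 30510639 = 0.00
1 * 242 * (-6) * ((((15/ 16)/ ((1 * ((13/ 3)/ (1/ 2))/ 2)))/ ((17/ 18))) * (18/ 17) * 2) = -2646270/ 3757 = -704.36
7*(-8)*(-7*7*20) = 54880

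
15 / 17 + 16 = 287 / 17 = 16.88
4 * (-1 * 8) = -32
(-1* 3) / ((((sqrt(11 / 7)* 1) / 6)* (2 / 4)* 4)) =-9* sqrt(77) / 11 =-7.18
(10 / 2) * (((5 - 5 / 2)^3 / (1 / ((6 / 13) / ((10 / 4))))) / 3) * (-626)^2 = 1884019.23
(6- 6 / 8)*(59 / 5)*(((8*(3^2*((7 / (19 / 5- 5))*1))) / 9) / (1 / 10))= -28910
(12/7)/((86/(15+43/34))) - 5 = -3418/731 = -4.68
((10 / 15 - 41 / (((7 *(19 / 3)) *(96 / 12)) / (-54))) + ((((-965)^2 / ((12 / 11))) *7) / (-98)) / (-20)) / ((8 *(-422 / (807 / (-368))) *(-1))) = -10494610249 / 5287518208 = -1.98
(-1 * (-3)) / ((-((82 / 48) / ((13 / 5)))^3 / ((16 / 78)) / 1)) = -18690048 / 8615125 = -2.17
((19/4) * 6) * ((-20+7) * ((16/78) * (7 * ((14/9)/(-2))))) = 3724/9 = 413.78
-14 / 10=-7 / 5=-1.40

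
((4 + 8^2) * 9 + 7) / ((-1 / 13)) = -8047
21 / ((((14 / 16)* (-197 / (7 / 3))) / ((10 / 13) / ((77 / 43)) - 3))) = 20584 / 28171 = 0.73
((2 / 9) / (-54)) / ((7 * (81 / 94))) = -94 / 137781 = -0.00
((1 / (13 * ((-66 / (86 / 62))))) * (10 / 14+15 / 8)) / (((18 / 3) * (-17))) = 6235 / 151927776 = 0.00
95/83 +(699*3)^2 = 364985042/83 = 4397410.14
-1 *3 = -3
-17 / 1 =-17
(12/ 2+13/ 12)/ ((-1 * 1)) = -85/ 12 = -7.08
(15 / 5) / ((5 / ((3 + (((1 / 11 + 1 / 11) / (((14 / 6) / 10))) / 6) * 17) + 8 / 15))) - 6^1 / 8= 20749 / 7700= 2.69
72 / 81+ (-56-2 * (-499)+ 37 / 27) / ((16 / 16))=25495 / 27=944.26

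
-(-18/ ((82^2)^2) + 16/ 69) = -361696787/ 1559820072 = -0.23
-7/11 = -0.64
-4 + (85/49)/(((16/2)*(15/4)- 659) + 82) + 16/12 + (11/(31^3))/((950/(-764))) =-2.67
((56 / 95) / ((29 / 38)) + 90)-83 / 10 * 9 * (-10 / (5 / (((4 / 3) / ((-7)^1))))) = 12650 / 203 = 62.32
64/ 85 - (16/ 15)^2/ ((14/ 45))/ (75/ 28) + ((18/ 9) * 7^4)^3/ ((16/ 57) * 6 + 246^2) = 3353050702202314/ 1832551125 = 1829717.41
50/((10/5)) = 25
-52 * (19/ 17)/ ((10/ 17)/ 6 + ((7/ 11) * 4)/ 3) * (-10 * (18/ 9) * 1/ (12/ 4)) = 217360/ 531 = 409.34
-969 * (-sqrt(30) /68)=57 * sqrt(30) /4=78.05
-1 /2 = -0.50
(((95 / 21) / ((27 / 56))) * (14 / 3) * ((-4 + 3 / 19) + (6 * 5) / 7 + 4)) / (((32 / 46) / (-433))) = -9809615 / 81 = -121106.36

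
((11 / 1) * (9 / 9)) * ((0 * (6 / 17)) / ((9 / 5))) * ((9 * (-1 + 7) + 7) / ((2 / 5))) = 0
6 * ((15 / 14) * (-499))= -3207.86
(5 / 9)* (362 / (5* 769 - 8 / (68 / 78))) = 30770 / 586881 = 0.05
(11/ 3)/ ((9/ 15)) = 6.11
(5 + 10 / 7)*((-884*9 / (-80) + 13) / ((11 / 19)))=384579 / 308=1248.63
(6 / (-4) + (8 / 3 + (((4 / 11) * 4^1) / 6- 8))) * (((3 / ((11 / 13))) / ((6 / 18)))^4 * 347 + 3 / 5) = -29271674.10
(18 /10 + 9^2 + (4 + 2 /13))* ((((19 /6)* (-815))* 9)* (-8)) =210050928 /13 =16157763.69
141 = 141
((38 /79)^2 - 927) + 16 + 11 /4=-22667777 /24964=-908.02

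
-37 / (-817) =37 / 817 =0.05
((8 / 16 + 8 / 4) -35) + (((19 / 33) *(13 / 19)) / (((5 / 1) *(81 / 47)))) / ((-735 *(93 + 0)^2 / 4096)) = -5522502861187 / 169923010950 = -32.50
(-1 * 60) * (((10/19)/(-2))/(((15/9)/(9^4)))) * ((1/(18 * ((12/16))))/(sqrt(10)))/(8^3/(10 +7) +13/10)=1487160 * sqrt(10)/101479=46.34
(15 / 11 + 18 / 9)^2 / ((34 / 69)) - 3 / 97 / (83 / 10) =760382091 / 33121814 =22.96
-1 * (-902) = 902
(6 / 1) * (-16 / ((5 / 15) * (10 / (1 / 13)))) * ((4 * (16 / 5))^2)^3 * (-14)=138538465099776 / 1015625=136407104.10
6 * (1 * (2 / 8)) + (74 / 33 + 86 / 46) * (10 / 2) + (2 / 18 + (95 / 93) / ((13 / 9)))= 41987591 / 1835262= 22.88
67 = 67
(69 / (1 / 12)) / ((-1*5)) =-828 / 5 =-165.60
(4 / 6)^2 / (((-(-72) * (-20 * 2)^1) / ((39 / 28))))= -0.00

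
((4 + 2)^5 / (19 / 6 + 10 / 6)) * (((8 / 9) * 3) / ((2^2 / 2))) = 62208 / 29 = 2145.10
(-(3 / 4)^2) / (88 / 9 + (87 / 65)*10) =-1053 / 43360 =-0.02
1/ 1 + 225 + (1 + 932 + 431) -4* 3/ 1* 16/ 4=1542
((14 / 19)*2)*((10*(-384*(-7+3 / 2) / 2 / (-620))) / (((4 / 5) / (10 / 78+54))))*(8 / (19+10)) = -104030080 / 222053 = -468.49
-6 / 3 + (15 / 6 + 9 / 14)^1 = 8 / 7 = 1.14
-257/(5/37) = -9509/5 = -1901.80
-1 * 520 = -520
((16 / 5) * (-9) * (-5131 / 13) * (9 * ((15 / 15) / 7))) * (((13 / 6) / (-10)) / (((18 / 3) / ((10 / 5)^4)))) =-211104 / 25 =-8444.16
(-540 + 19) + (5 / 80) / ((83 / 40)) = -86481 / 166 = -520.97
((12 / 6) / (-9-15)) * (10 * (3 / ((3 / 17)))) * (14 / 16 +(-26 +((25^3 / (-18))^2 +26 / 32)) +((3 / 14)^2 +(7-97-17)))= -10673013.40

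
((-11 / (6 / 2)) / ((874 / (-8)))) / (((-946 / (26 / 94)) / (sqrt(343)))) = -182*sqrt(7) / 2649531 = -0.00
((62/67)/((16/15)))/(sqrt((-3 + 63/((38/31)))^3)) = 2945*sqrt(69882)/302118276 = 0.00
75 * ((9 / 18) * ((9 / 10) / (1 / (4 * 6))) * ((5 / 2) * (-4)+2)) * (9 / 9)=-6480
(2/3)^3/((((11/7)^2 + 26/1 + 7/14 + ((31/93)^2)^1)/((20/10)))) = 1568/76947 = 0.02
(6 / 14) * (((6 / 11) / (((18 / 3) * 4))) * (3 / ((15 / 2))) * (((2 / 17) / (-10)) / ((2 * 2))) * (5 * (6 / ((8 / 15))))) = -27 / 41888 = -0.00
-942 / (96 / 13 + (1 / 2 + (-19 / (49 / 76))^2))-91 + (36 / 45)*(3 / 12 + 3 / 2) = -8267399476 / 91176235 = -90.67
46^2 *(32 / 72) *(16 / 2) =67712 / 9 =7523.56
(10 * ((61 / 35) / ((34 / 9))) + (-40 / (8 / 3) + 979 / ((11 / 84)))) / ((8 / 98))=1554714 / 17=91453.76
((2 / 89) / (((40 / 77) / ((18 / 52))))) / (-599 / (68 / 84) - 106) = -11781 / 665552680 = -0.00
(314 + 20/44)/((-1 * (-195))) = 1153/715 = 1.61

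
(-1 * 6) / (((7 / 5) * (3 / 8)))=-80 / 7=-11.43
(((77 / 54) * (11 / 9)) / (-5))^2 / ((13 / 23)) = 16500407 / 76763700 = 0.21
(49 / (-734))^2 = 2401 / 538756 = 0.00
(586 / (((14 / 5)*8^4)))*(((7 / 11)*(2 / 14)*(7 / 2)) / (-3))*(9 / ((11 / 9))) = -39555 / 991232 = -0.04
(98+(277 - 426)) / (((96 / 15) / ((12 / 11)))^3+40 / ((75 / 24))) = -172125 / 724672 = -0.24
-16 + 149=133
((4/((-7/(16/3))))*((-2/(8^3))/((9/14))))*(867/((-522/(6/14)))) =-289/21924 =-0.01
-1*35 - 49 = -84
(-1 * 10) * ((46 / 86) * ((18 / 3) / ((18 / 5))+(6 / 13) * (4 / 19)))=-300610 / 31863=-9.43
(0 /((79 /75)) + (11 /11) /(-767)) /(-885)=1 /678795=0.00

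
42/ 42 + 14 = 15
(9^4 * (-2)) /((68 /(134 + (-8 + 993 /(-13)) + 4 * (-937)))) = 315446319 /442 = 713679.45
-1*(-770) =770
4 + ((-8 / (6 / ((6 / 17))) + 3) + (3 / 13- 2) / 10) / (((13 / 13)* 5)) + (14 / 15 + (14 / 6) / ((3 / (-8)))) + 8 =714211 / 99450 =7.18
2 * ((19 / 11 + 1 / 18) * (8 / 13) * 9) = 2824 / 143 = 19.75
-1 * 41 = -41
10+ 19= 29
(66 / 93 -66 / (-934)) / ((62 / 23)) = 0.29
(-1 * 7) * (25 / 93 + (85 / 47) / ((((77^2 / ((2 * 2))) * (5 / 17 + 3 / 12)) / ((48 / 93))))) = -258873035 / 136982769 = -1.89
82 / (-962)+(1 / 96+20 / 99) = 193825 / 1523808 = 0.13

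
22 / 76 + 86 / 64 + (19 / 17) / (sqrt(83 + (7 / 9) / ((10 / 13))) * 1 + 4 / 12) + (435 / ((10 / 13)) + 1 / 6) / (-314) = -705399295 / 4084466784 + 19 * sqrt(75610) / 42789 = -0.05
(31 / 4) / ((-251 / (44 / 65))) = -341 / 16315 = -0.02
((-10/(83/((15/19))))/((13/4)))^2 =360000/420291001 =0.00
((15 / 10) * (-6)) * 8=-72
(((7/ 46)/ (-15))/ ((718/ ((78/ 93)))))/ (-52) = 7/ 30716040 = 0.00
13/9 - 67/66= 85/198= 0.43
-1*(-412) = 412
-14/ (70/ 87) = -87/ 5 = -17.40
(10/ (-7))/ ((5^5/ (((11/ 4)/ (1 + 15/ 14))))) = -11/ 18125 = -0.00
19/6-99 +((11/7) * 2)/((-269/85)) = -1093945/11298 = -96.83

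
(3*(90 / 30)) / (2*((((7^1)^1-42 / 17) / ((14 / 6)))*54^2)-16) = 153 / 192184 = 0.00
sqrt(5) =2.24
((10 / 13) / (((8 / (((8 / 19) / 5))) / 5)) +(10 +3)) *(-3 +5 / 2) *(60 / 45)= -6442 / 741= -8.69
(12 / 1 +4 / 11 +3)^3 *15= 72402135 / 1331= 54396.80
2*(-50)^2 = 5000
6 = 6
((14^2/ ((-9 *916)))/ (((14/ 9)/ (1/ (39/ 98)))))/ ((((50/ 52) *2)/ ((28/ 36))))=-2401/ 154575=-0.02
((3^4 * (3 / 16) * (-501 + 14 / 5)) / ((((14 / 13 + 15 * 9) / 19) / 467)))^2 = 4875146488513747082169 / 20027910400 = 243417630254.31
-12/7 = -1.71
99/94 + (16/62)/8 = 3163/2914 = 1.09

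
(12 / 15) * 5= 4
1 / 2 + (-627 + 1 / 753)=-943507 / 1506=-626.50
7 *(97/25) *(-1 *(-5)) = 679/5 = 135.80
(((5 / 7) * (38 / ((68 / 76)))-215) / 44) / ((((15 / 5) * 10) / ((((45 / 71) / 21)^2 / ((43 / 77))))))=-329625 / 1444508632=-0.00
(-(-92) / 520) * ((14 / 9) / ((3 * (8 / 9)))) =161 / 1560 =0.10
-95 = -95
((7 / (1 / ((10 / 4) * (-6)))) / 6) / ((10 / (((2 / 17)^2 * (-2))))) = 0.05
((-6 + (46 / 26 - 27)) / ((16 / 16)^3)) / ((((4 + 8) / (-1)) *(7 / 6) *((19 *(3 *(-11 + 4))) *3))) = -29 / 15561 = -0.00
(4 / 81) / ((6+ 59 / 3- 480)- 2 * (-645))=4 / 67689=0.00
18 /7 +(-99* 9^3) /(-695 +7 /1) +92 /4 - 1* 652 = -2511683 /4816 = -521.53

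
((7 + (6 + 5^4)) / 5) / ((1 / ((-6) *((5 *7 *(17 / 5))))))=-455532 / 5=-91106.40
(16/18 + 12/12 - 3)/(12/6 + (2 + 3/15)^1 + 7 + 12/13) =-0.09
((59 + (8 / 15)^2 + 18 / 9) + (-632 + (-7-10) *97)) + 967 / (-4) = -2215319 / 900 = -2461.47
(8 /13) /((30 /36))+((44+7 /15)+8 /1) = 2075 /39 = 53.21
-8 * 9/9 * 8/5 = -64/5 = -12.80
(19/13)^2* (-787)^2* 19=4248251971/169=25137585.63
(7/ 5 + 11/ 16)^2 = 27889/ 6400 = 4.36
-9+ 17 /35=-298 /35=-8.51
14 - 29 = -15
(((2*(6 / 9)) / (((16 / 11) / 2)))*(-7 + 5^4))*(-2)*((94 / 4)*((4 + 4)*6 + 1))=-2609299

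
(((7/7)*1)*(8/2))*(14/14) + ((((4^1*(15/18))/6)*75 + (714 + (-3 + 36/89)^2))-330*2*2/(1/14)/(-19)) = 785169038/451497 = 1739.03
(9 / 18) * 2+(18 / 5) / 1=23 / 5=4.60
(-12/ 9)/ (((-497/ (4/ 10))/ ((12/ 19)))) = 32/ 47215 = 0.00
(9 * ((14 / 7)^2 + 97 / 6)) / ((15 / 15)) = 181.50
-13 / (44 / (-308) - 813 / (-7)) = -13 / 116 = -0.11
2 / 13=0.15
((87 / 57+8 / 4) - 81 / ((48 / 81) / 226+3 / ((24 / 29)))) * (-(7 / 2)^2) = 31631531 / 137332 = 230.33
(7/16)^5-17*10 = -178241113/1048576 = -169.98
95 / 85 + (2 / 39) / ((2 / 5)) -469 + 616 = 98287 / 663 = 148.25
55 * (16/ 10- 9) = -407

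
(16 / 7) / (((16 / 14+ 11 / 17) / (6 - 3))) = 272 / 71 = 3.83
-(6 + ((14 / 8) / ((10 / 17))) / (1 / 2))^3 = -13651919 / 8000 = -1706.49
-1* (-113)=113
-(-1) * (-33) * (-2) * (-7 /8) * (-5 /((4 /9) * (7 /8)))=1485 /2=742.50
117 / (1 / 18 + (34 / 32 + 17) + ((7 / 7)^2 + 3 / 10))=84240 / 13981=6.03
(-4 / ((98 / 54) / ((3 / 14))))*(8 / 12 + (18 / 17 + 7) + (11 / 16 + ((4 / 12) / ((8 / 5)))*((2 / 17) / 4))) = -14823 / 3332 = -4.45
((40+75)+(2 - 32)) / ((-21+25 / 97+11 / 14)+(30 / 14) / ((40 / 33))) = -461720 / 98801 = -4.67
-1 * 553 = -553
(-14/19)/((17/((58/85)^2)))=-47096/2333675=-0.02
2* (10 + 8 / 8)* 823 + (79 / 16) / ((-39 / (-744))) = 473205 / 26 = 18200.19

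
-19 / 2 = -9.50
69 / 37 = 1.86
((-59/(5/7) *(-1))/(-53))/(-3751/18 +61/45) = 2478/329183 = 0.01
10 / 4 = 5 / 2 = 2.50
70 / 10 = 7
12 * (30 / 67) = 360 / 67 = 5.37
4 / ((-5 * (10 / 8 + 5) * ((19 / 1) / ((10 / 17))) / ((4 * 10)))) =-256 / 1615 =-0.16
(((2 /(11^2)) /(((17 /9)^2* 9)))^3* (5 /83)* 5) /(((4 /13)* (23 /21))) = 9950850 /81631084745773981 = 0.00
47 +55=102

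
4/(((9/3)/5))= 20/3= 6.67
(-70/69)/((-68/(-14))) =-245/1173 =-0.21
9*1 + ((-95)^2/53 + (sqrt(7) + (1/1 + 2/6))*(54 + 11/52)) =2819*sqrt(7)/52 + 519985/2067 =395.00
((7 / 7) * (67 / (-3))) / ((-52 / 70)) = 2345 / 78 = 30.06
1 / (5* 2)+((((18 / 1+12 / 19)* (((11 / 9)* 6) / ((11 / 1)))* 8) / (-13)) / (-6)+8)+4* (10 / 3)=56087 / 2470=22.71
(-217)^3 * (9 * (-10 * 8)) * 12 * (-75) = -6621466824000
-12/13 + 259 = 3355/13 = 258.08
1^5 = 1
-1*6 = -6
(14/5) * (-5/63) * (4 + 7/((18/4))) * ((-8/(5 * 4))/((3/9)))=40/27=1.48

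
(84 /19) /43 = 84 /817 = 0.10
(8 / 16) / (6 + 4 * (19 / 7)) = 7 / 236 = 0.03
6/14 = 3/7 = 0.43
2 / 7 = 0.29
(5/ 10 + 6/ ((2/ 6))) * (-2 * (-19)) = 703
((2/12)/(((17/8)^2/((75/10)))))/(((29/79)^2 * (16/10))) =312050/243049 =1.28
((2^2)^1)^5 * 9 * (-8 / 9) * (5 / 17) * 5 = -204800 / 17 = -12047.06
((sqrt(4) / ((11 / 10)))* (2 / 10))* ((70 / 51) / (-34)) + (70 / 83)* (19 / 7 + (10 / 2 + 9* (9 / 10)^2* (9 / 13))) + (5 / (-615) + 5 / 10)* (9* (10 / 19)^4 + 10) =2933578366848163 / 183277956157010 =16.01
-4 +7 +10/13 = 49/13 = 3.77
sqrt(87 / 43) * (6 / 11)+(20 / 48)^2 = 0.95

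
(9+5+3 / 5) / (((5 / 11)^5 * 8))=11756723 / 125000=94.05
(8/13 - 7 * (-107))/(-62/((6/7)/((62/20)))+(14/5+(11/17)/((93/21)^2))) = -4776121950/1410636773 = -3.39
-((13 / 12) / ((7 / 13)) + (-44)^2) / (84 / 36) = -162793 / 196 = -830.58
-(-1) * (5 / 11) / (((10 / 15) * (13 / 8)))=60 / 143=0.42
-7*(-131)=917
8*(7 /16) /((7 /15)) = 15 /2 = 7.50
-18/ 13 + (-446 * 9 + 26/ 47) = -2453062/ 611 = -4014.83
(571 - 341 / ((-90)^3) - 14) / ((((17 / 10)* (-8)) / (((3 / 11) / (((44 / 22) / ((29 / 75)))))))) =-11775546889 / 5452920000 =-2.16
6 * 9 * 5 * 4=1080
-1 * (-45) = 45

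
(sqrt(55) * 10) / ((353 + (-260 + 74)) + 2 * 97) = 10 * sqrt(55) / 361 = 0.21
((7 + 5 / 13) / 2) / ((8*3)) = 2 / 13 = 0.15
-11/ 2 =-5.50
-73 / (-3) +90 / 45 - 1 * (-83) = 328 / 3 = 109.33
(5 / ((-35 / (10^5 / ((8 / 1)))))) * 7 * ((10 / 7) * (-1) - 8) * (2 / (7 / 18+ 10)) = 2700000 / 119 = 22689.08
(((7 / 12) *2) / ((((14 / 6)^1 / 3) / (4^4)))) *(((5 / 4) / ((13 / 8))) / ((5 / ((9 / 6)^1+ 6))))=5760 / 13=443.08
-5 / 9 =-0.56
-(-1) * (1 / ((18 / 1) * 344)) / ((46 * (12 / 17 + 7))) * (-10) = -85 / 18656496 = -0.00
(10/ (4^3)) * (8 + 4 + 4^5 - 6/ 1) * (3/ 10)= 1545/ 32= 48.28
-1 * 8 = -8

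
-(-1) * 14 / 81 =14 / 81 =0.17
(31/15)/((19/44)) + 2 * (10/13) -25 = -69193/3705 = -18.68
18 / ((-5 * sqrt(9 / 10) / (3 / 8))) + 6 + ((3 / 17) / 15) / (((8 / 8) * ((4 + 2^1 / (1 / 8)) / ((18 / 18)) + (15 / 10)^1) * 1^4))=4.58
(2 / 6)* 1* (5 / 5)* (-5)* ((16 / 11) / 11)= -80 / 363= -0.22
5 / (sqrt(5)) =sqrt(5) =2.24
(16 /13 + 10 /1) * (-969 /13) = -141474 /169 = -837.12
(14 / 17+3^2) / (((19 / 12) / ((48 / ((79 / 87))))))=8368704 / 25517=327.97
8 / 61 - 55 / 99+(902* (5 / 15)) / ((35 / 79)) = 13032059 / 19215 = 678.22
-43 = -43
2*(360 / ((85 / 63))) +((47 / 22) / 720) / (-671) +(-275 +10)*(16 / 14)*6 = -1623375964633 / 1264808160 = -1283.50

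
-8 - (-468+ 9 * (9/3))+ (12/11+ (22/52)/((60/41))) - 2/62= 231055631/531960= 434.35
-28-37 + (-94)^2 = 8771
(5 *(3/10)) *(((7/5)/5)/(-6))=-7/100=-0.07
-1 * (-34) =34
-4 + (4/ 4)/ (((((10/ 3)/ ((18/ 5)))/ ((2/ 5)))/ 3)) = -338/ 125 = -2.70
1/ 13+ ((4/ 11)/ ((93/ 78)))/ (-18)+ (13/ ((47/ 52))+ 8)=42084115/ 1875159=22.44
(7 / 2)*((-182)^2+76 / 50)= 2898483 / 25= 115939.32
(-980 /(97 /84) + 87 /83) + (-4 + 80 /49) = -335315845 /394499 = -849.98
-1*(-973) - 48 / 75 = 24309 / 25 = 972.36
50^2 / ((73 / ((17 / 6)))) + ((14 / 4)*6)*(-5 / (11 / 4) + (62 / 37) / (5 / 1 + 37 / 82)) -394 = -4365332396 / 13280817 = -328.69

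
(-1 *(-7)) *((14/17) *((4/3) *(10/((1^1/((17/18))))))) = 1960/27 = 72.59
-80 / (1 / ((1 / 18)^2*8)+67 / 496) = -7936 / 4031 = -1.97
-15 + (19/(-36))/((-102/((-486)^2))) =41043/34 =1207.15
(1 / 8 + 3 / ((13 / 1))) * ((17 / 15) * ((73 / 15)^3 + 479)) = 630774409 / 2632500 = 239.61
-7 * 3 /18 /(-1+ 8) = -1 /6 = -0.17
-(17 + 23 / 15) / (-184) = 139 / 1380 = 0.10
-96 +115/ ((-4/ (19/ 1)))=-2569/ 4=-642.25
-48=-48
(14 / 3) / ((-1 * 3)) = -14 / 9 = -1.56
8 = 8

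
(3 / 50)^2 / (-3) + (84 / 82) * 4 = 419877 / 102500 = 4.10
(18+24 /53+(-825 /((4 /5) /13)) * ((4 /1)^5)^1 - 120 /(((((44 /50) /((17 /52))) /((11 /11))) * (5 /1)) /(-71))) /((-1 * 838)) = 104039574321 /6351202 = 16381.08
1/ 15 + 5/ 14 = 89/ 210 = 0.42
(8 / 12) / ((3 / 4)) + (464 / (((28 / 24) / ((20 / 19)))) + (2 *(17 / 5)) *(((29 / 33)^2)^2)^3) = 466926299436960575256082 / 1109146527443734999065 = 420.98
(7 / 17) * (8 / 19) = 56 / 323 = 0.17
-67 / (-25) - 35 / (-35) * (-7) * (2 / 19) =923 / 475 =1.94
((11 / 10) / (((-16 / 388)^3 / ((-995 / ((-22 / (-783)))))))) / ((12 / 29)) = 1374696365463 / 1024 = 1342476919.40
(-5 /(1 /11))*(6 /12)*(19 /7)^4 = -7167655 /4802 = -1492.64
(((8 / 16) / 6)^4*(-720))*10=-25 / 72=-0.35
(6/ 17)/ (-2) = -3/ 17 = -0.18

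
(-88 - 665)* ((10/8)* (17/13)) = -64005/52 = -1230.87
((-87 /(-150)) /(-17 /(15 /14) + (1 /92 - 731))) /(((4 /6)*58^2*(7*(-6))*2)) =69 /16737934640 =0.00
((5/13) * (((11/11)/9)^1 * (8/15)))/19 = 8/6669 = 0.00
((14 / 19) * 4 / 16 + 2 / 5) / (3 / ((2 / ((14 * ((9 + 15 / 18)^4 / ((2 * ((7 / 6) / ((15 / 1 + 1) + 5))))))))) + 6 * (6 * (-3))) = 0.00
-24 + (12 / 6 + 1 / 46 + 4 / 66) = -33271 / 1518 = -21.92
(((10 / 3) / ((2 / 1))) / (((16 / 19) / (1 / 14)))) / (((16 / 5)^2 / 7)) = 0.10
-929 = -929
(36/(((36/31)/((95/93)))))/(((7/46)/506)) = 2211220/21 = 105296.19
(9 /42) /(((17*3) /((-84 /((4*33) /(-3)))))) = 3 /374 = 0.01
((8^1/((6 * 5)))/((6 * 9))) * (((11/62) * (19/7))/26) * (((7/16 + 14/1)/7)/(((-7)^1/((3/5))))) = -2299/142178400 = -0.00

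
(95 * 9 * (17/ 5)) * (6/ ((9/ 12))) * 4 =93024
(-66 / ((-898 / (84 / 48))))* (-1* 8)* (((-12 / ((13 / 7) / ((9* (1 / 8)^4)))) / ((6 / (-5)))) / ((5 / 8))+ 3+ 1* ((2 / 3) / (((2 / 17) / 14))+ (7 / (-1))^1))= -57928409 / 747136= -77.53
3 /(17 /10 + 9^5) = 30 /590507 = 0.00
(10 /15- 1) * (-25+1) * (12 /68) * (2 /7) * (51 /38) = 72 /133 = 0.54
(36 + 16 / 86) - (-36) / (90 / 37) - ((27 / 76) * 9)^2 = 50620977 / 1241840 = 40.76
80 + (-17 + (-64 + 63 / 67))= -4 / 67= -0.06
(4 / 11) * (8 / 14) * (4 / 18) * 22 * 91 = 832 / 9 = 92.44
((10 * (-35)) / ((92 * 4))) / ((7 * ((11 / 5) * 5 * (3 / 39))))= -325 / 2024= -0.16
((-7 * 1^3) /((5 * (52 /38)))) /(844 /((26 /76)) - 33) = -133 /316430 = -0.00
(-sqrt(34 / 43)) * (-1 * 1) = sqrt(1462) / 43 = 0.89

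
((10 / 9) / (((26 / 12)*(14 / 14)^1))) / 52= 5 / 507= 0.01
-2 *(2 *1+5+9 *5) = -104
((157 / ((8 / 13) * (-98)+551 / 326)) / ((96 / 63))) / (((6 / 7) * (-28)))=2328781 / 31797888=0.07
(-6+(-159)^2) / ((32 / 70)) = 884625 / 16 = 55289.06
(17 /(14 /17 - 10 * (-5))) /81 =289 /69984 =0.00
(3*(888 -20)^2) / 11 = 2260272 / 11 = 205479.27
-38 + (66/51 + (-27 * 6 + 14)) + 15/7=-21725/119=-182.56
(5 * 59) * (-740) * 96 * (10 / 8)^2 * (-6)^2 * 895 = -1055043900000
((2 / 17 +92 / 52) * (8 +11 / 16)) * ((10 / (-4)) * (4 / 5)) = -57963 / 1768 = -32.78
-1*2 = -2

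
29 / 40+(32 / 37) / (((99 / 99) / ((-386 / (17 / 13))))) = -6404799 / 25160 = -254.56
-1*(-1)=1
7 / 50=0.14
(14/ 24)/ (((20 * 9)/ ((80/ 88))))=7/ 2376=0.00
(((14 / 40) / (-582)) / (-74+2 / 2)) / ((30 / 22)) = 77 / 12745800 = 0.00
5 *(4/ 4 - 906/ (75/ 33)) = -1988.20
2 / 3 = 0.67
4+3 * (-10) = -26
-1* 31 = -31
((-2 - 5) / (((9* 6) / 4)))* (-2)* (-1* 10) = -280 / 27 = -10.37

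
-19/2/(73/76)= -722/73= -9.89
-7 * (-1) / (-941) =-7 / 941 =-0.01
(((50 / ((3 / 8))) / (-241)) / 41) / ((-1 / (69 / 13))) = 9200 / 128453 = 0.07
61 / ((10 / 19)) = 115.90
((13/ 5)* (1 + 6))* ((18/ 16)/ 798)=39/ 1520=0.03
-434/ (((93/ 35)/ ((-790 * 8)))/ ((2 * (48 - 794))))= -4620425600/ 3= -1540141866.67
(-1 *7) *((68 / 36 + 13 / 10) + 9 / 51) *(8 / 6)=-72086 / 2295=-31.41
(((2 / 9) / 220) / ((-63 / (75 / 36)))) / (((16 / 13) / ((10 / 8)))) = -325 / 9580032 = -0.00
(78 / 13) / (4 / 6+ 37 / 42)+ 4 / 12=821 / 195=4.21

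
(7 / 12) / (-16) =-7 / 192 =-0.04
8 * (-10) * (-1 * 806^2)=51970880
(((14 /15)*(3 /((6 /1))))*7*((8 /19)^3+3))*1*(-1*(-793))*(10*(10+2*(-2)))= 477886.15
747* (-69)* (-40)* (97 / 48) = 8332785 / 2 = 4166392.50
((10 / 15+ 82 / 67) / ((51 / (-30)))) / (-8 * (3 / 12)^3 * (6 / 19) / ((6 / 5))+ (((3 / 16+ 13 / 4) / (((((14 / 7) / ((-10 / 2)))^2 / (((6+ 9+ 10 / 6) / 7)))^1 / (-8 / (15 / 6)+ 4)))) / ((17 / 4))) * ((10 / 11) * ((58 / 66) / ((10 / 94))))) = -26685120 / 1734309673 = -0.02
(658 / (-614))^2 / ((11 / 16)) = 1.67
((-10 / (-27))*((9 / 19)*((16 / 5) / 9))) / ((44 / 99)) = 8 / 57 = 0.14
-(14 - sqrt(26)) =-14 + sqrt(26) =-8.90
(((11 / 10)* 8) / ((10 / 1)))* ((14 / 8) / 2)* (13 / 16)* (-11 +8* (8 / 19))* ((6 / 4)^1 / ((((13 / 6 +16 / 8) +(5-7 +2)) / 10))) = -17.19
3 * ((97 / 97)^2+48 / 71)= 357 / 71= 5.03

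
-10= -10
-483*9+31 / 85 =-369464 / 85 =-4346.64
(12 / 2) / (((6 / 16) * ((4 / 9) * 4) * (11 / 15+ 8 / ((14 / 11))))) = 945 / 737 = 1.28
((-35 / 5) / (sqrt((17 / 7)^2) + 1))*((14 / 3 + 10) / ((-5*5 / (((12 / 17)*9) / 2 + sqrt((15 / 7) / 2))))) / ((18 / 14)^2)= 3773*sqrt(210) / 72900 + 26411 / 11475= 3.05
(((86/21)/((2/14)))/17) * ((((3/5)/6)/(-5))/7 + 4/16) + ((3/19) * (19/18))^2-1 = -59491/107100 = -0.56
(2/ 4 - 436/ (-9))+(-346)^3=-745590367/ 18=-41421687.06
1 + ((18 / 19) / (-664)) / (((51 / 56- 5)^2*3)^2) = 1.00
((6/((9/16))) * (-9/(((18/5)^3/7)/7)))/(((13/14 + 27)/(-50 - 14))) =21952000/95013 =231.04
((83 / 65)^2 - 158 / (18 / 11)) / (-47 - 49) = 902381 / 912600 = 0.99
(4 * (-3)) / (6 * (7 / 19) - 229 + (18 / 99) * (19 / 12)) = 15048 / 284033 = 0.05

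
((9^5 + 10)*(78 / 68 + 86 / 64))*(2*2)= 80024945 / 136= 588418.71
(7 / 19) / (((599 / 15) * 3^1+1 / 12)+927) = 0.00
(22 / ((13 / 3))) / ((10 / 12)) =396 / 65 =6.09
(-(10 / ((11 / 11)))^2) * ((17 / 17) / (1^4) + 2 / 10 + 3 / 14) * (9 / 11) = -810 / 7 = -115.71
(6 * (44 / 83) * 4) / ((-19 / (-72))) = 76032 / 1577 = 48.21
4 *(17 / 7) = 68 / 7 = 9.71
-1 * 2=-2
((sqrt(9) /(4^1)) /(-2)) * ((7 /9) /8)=-7 /192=-0.04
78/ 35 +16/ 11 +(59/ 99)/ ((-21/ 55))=22061/ 10395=2.12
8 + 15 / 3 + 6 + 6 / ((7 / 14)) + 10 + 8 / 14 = 291 / 7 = 41.57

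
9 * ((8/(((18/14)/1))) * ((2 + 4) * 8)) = 2688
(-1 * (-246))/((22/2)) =246/11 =22.36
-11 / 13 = -0.85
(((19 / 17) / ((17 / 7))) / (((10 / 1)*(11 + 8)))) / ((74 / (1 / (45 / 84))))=49 / 801975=0.00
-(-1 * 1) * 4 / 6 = 2 / 3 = 0.67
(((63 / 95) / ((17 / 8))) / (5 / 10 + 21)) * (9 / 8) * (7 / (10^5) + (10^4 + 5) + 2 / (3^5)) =1701851911907 / 10416750000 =163.38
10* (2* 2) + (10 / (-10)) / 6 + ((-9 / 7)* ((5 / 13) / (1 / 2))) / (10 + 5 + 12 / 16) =152003 / 3822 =39.77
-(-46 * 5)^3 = 12167000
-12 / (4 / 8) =-24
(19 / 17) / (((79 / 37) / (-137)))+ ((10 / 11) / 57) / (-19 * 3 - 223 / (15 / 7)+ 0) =-24315864367 / 339069896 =-71.71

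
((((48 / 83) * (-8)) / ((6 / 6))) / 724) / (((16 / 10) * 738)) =-10 / 1847829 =-0.00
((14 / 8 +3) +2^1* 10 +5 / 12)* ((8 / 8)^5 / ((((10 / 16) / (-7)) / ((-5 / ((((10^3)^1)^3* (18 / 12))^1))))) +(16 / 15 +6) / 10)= 17.78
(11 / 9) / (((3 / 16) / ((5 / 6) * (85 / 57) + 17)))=549032 / 4617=118.92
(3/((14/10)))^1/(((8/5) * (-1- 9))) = -15/112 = -0.13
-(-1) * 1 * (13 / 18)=13 / 18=0.72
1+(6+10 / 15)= 23 / 3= 7.67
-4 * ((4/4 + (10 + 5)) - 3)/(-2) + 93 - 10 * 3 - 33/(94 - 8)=7621/86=88.62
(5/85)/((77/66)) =6/119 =0.05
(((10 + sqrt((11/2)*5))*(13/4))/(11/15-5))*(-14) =162.56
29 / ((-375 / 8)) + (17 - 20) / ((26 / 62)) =-7.77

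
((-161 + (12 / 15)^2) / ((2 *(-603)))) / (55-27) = 4009 / 844200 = 0.00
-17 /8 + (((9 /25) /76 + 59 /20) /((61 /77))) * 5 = 766041 /46360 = 16.52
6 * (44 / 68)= 66 / 17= 3.88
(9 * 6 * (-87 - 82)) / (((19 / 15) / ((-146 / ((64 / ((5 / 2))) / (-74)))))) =-924349725 / 304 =-3040624.10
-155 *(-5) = 775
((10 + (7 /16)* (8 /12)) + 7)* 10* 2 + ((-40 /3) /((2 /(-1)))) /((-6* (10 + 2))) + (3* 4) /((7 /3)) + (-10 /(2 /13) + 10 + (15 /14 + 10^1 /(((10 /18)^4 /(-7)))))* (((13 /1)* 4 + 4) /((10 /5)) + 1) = -1064219923 /47250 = -22523.17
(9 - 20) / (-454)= 11 / 454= 0.02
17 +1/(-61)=1036/61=16.98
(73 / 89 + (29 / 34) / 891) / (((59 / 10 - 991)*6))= -0.00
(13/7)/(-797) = -13/5579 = -0.00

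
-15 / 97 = -0.15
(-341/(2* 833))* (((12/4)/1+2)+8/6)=-6479/4998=-1.30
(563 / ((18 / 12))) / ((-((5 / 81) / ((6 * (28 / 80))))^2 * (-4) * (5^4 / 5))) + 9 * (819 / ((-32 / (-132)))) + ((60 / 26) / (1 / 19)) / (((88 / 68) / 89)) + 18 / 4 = 766258494207 / 22343750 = 34294.09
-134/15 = -8.93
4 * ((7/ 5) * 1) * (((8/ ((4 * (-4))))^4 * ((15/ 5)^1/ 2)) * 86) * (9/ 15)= 2709/ 100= 27.09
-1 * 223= -223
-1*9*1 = -9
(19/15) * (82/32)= 779/240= 3.25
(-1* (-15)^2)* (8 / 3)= -600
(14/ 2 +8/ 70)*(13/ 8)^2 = 42081/ 2240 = 18.79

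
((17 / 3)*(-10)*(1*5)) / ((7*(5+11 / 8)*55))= -80 / 693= -0.12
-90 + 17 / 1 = -73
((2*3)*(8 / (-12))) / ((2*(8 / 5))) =-5 / 4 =-1.25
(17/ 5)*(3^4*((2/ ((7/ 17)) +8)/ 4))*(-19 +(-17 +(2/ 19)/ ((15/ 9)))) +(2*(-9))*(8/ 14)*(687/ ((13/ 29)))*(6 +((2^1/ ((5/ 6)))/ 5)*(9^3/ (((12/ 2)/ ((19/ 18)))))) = -6772598973/ 6175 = -1096777.16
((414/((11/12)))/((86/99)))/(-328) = -5589/3526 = -1.59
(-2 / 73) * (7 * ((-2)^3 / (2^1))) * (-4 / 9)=-224 / 657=-0.34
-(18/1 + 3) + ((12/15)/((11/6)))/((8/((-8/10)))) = -5787/275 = -21.04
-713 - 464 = -1177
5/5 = 1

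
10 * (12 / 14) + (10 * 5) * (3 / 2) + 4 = 613 / 7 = 87.57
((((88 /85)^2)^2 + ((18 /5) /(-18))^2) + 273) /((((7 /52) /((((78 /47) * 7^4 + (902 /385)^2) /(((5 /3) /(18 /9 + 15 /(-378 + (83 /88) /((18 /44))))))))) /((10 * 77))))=59831949855563749088651712 /8129744912734375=7359634342.50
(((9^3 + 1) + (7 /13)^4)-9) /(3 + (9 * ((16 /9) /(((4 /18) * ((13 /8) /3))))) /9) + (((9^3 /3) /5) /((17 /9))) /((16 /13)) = 551142481 /8963760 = 61.49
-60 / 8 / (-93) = 5 / 62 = 0.08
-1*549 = -549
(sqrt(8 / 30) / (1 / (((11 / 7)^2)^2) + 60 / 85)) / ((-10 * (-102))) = 14641 * sqrt(15) / 97429050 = 0.00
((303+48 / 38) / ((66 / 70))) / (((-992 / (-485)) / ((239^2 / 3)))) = 1868475034825 / 621984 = 3004056.43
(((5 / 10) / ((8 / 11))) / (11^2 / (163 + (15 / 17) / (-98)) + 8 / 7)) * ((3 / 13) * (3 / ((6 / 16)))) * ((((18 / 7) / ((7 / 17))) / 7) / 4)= 457006869 / 3043540136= 0.15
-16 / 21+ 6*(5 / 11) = 454 / 231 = 1.97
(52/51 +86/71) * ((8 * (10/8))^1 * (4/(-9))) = -323120/32589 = -9.92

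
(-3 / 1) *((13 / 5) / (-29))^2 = -507 / 21025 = -0.02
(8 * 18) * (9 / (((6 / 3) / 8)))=5184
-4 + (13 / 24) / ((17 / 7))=-1541 / 408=-3.78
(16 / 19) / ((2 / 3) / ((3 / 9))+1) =16 / 57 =0.28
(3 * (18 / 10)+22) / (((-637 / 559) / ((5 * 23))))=-135493 / 49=-2765.16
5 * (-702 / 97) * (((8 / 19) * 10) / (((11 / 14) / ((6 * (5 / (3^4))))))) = -1456000 / 20273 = -71.82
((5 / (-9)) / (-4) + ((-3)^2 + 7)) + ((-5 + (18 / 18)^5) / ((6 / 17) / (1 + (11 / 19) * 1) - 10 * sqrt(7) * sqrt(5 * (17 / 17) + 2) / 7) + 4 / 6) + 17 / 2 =256427 / 9972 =25.71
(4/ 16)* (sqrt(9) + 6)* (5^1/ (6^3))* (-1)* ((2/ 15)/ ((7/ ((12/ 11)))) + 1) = -131/ 2464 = -0.05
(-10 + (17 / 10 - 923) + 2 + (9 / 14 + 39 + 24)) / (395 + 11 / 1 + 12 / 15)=-15149 / 7119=-2.13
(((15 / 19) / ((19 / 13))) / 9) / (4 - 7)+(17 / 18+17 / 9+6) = 57269 / 6498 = 8.81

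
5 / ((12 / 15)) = 25 / 4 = 6.25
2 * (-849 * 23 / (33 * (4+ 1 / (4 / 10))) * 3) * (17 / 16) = -331959 / 572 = -580.35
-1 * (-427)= 427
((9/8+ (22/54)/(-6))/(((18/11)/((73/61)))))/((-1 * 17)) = -550055/12095568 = -0.05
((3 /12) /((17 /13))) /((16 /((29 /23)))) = 377 /25024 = 0.02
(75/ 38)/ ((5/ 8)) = 60/ 19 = 3.16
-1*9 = -9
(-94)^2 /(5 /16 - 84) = -141376 /1339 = -105.58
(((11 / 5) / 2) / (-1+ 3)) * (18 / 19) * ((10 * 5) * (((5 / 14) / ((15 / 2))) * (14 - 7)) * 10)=1650 / 19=86.84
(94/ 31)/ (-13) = -94/ 403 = -0.23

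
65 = 65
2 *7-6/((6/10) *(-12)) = 89/6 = 14.83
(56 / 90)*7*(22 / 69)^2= 0.44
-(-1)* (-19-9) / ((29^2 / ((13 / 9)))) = -364 / 7569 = -0.05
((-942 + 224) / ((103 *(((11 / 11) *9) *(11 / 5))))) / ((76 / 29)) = -52055 / 387486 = -0.13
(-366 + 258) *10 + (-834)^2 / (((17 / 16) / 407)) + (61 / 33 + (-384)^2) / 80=11957810427533 / 44880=266439626.28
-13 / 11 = -1.18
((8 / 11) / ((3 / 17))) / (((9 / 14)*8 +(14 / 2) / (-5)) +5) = 140 / 297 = 0.47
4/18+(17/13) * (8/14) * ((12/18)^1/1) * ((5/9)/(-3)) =958/7371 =0.13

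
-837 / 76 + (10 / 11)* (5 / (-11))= -105077 / 9196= -11.43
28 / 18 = 14 / 9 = 1.56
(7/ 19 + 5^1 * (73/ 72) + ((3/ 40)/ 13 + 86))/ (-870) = -508198/ 4835025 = -0.11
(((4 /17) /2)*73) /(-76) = -73 /646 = -0.11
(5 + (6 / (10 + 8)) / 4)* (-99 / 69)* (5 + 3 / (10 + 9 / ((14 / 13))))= -890417 / 23644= -37.66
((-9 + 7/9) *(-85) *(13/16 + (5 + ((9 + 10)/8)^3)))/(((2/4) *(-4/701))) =-21682683575/4608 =-4705443.48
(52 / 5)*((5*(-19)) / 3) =-988 / 3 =-329.33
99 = 99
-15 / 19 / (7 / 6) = -90 / 133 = -0.68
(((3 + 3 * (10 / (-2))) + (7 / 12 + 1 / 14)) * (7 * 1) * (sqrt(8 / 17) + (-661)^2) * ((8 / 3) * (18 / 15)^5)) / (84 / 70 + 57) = -239838170688 / 60625 - 1097856 * sqrt(34) / 1030625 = -3956099.75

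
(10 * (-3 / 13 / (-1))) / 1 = 30 / 13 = 2.31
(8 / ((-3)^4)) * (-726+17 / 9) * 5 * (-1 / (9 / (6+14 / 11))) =20854400 / 72171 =288.96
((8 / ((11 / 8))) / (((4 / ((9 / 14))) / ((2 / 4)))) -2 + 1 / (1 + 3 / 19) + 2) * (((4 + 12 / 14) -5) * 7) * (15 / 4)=-3075 / 616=-4.99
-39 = -39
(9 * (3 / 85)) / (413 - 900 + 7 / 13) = -117 / 179180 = -0.00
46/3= 15.33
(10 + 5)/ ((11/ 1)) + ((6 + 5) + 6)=202/ 11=18.36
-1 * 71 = -71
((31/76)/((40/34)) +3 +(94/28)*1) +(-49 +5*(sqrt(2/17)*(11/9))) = -450031/10640 +55*sqrt(34)/153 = -40.20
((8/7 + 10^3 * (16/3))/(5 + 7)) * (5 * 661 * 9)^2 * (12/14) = 337125568573.47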